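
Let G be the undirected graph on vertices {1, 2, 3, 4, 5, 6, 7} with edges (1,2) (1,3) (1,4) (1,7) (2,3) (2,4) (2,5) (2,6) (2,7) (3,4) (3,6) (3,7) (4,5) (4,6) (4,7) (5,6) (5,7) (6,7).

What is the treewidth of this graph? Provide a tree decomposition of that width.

Each bag holds 5 vertices, so the decomposition has width 4, which upper-bounds the treewidth. On the other hand G contains the 5-clique {1, 2, 3, 4, 7}. A clique must lie in a single bag of any decomposition, so no decomposition can have width below 4. Combining the bounds, tw(G) = 4.

Treewidth 4.
One optimal decomposition is:
Bags: B1 = {2, 3, 4, 6, 7}  B2 = {1, 2, 3, 4, 7}  B3 = {2, 4, 5, 6, 7}
Tree: B1–B2, B1–B3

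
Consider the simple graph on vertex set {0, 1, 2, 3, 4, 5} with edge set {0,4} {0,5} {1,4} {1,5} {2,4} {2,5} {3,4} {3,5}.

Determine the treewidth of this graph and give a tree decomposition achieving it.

Treewidth 2.
One optimal decomposition is:
Bags: B1 = {3, 4, 5}  B2 = {2, 4, 5}  B3 = {0, 4, 5}  B4 = {1, 4, 5}
Tree: B1–B2, B2–B3, B3–B4

Each bag holds 3 vertices, so the decomposition has width 2, which upper-bounds the treewidth. For the lower bound, G contains the cycle 3–5–2–4–3, so G is not a forest; only forests have treewidth ≤ 1, hence tw(G) ≥ 2. Therefore the treewidth is 2.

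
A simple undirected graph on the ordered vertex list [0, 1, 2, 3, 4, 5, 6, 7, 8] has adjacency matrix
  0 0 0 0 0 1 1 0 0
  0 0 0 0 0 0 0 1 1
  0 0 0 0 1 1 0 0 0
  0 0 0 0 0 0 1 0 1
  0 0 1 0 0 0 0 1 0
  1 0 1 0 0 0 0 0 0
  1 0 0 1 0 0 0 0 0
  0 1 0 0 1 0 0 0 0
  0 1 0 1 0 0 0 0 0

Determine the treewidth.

2

A width-2 tree decomposition is:
Bags: B1 = {2, 4, 5}  B2 = {0, 4, 5}  B3 = {0, 4, 6}  B4 = {3, 4, 6}  B5 = {3, 4, 8}  B6 = {1, 4, 8}  B7 = {1, 4, 7}
Tree: B1–B2, B2–B3, B3–B4, B4–B5, B5–B6, B6–B7
Each bag holds 3 vertices, so the decomposition has width 2, which upper-bounds the treewidth. For the lower bound, G contains the cycle 4–2–5–0–6–3–8–1–7–4, so G is not a forest; only forests have treewidth ≤ 1, hence tw(G) ≥ 2. Hence tw(G) = 2 exactly.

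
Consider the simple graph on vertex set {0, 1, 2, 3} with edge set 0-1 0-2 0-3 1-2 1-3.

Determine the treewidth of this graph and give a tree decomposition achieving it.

Treewidth 2.
One optimal decomposition is:
Bags: B1 = {0, 1, 2}  B2 = {0, 1, 3}
Tree: B1–B2

Every bag has size at most 3, so the width is 3 − 1 = 2 and tw(G) ≤ 2. For the lower bound, the 3 vertices {0, 1, 2} are pairwise adjacent, and any tree decomposition puts a clique entirely inside one bag — forcing width ≥ 2. The upper and lower bounds meet at 2, so that is the treewidth.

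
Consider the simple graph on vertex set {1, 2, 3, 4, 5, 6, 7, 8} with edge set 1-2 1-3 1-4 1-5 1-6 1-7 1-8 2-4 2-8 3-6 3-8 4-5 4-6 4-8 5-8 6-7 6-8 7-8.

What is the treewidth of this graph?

A width-3 tree decomposition is:
Bags: B1 = {1, 4, 6, 8}  B2 = {1, 6, 7, 8}  B3 = {1, 2, 4, 8}  B4 = {1, 3, 6, 8}  B5 = {1, 4, 5, 8}
Tree: B1–B2, B1–B3, B2–B4, B3–B5
The largest bag has 4 vertices, giving width 3; this decomposition certifies tw(G) ≤ 3. On the other hand G contains the 4-clique {1, 3, 6, 8}. A clique must lie in a single bag of any decomposition, so no decomposition can have width below 3. Therefore the treewidth is 3.

3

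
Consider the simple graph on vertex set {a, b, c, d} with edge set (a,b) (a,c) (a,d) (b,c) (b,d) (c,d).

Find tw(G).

3

A width-3 tree decomposition is:
Bags: B1 = {a, b, c, d}
Tree: (single bag)
With just one bag of size 4, the width is 4 − 1 = 3, so tw(G) ≤ 3. On the other hand G contains the 4-clique {a, b, c, d}. A clique must lie in a single bag of any decomposition, so no decomposition can have width below 3. Therefore the treewidth is 3.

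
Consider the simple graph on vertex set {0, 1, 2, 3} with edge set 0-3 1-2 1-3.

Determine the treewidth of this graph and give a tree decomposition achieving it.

Treewidth 1.
One optimal decomposition is:
Bags: B1 = {1, 2}  B2 = {1, 3}  B3 = {0, 3}
Tree: B1–B2, B2–B3

The largest bag has 2 vertices, giving width 1; this decomposition certifies tw(G) ≤ 1. Since G has at least one edge (e.g. 2–1), it is not an edgeless graph, so tw(G) ≥ 1. Therefore the treewidth is 1.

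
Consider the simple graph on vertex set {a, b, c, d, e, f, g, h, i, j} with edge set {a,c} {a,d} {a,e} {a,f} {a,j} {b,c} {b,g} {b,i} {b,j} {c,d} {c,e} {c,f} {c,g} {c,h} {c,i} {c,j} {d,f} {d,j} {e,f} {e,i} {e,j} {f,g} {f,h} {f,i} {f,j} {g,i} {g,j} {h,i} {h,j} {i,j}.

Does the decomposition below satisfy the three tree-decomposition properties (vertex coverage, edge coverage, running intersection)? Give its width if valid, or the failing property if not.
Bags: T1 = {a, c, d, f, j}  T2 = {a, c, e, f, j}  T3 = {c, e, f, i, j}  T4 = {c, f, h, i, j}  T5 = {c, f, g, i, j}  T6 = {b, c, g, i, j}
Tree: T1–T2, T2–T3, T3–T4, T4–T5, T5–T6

Checking the three conditions: (i) the bags cover all of {a, b, c, d, e, f, g, h, i, j}; (ii) for each edge, some bag contains both endpoints; (iii) the bags containing any fixed vertex form a subtree. All hold, so the decomposition is valid with width 5 − 1 = 4.

Yes; width 4.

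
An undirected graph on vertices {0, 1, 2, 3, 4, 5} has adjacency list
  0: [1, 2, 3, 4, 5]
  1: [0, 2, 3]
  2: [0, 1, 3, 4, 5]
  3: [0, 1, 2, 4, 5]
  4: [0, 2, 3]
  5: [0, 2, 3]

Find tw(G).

A width-3 tree decomposition is:
Bags: B1 = {0, 2, 3, 4}  B2 = {0, 1, 2, 3}  B3 = {0, 2, 3, 5}
Tree: B1–B2, B2–B3
The largest bag has 4 vertices, giving width 3; this decomposition certifies tw(G) ≤ 3. Conversely, {0, 1, 2, 3} is a clique of size 4, and the vertices of any clique must share a bag in every tree decomposition; so some bag has ≥ 4 vertices and tw(G) ≥ 3. The upper and lower bounds meet at 3, so that is the treewidth.

3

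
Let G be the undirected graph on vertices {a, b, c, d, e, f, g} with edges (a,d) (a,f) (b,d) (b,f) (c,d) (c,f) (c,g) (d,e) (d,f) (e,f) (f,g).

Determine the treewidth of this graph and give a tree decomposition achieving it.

Every bag has size at most 3, so the width is 3 − 1 = 2 and tw(G) ≤ 2. For the lower bound, the 3 vertices {d, e, f} are pairwise adjacent, and any tree decomposition puts a clique entirely inside one bag — forcing width ≥ 2. The upper and lower bounds meet at 2, so that is the treewidth.

Treewidth 2.
Bags: B1 = {a, d, f}  B2 = {d, e, f}  B3 = {c, d, f}  B4 = {c, f, g}  B5 = {b, d, f}
Tree: B1–B2, B1–B3, B3–B4, B2–B5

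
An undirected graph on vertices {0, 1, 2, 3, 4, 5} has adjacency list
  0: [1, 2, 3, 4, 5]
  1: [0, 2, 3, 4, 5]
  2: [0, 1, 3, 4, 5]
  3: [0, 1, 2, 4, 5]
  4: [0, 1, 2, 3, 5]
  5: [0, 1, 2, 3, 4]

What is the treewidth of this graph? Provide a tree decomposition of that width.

Treewidth 5.
Bags: B1 = {0, 1, 2, 3, 4, 5}
Tree: (single bag)

With just one bag of size 6, the width is 6 − 1 = 5, so tw(G) ≤ 5. For the lower bound, the 6 vertices {0, 1, 2, 3, 4, 5} are pairwise adjacent, and any tree decomposition puts a clique entirely inside one bag — forcing width ≥ 5. Combining the bounds, tw(G) = 5.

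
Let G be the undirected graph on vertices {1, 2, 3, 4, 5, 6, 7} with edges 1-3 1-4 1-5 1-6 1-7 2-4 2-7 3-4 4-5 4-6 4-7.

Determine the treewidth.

A width-2 tree decomposition is:
Bags: B1 = {1, 4, 7}  B2 = {1, 3, 4}  B3 = {1, 4, 6}  B4 = {1, 4, 5}  B5 = {2, 4, 7}
Tree: B1–B2, B2–B3, B3–B4, B1–B5
The largest bag has 3 vertices, giving width 2; this decomposition certifies tw(G) ≤ 2. Conversely, {1, 3, 4} is a clique of size 3, and the vertices of any clique must share a bag in every tree decomposition; so some bag has ≥ 3 vertices and tw(G) ≥ 2. Hence tw(G) = 2 exactly.

2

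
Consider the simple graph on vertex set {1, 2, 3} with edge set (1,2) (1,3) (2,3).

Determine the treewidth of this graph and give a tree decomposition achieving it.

A single bag containing all 3 vertices is trivially a valid decomposition of width 2. On the other hand G contains the 3-clique {1, 2, 3}. A clique must lie in a single bag of any decomposition, so no decomposition can have width below 2. Hence tw(G) = 2 exactly.

Treewidth 2.
One such decomposition:
Bags: B1 = {1, 2, 3}
Tree: (single bag)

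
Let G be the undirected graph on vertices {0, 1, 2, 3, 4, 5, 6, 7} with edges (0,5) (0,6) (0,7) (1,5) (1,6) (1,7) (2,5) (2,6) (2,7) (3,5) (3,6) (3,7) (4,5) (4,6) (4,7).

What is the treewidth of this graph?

3

A width-3 tree decomposition is:
Bags: B1 = {0, 5, 6, 7}  B2 = {3, 5, 6, 7}  B3 = {2, 5, 6, 7}  B4 = {4, 5, 6, 7}  B5 = {1, 5, 6, 7}
Tree: B1–B2, B2–B3, B3–B4, B4–B5
Every bag has size at most 4, so the width is 4 − 1 = 3 and tw(G) ≤ 3. For the lower bound: the 4 vertex sets {0,7}, {3,6}, {5}, {2} are disjoint, each induces a connected subgraph, and every pair is joined by at least one edge of G. Contracting each set to a single vertex therefore yields K_{4} as a minor, and since treewidth is minor-monotone, tw(G) ≥ tw(K_{4}) = 3. Hence tw(G) = 3 exactly.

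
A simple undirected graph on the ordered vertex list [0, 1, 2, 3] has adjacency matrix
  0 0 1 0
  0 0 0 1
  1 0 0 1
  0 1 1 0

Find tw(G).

A width-1 tree decomposition is:
Bags: B1 = {0, 2}  B2 = {2, 3}  B3 = {1, 3}
Tree: B1–B2, B2–B3
The largest bag has 2 vertices, giving width 1; this decomposition certifies tw(G) ≤ 1. Since G has at least one edge (e.g. 0–2), it is not an edgeless graph, so tw(G) ≥ 1. Hence tw(G) = 1 exactly.

1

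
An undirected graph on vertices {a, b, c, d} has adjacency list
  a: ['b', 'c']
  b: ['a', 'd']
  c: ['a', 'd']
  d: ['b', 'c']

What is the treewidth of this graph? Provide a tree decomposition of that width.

Treewidth 2.
One such decomposition:
Bags: B1 = {a, b, c}  B2 = {b, c, d}
Tree: B1–B2

Every bag has size at most 3, so the width is 3 − 1 = 2 and tw(G) ≤ 2. The edges c–a–b–d–c form a cycle, so G is not a tree and its treewidth is at least 2. Hence tw(G) = 2 exactly.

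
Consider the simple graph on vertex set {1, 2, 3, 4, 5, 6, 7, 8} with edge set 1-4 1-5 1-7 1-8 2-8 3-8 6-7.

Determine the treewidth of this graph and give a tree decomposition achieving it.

The largest bag has 2 vertices, giving width 1; this decomposition certifies tw(G) ≤ 1. G has an edge, so its treewidth is at least 1. The upper and lower bounds meet at 1, so that is the treewidth.

Treewidth 1.
One such decomposition:
Bags: B1 = {1, 4}  B2 = {1, 5}  B3 = {1, 8}  B4 = {1, 7}  B5 = {3, 8}  B6 = {2, 8}  B7 = {6, 7}
Tree: B1–B2, B2–B3, B3–B4, B3–B5, B5–B6, B4–B7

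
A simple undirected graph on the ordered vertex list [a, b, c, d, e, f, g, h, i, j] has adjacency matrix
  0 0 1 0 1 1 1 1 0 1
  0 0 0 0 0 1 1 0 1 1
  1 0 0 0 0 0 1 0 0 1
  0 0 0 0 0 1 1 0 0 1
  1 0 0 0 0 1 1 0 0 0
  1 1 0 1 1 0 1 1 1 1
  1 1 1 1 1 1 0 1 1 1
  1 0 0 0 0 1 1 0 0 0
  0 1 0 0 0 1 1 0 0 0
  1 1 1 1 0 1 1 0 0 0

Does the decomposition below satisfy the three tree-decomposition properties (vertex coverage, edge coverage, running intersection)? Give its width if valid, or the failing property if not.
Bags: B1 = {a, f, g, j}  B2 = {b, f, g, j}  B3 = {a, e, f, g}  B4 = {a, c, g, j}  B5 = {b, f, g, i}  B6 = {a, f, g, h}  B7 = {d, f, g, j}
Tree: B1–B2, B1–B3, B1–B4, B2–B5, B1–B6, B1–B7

Yes; width 3.

Every vertex of G appears in some bag (union = {a, b, c, d, e, f, g, h, i, j}); every edge is covered by a bag; and for each vertex v the set of bags containing v is connected in the bag tree. The decomposition is therefore valid. The largest bag has 4 vertices, so the width is 3.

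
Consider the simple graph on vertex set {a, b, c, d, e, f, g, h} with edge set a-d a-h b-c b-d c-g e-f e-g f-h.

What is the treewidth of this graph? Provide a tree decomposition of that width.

Treewidth 2.
One optimal decomposition is:
Bags: B1 = {a, b, d}  B2 = {a, b, c}  B3 = {a, c, g}  B4 = {a, e, g}  B5 = {a, e, f}  B6 = {a, f, h}
Tree: B1–B2, B2–B3, B3–B4, B4–B5, B5–B6

Each bag holds 3 vertices, so the decomposition has width 2, which upper-bounds the treewidth. Since a–d–b–c–g–e–f–h–a is a cycle in G, G is not acyclic. Forests are exactly the graphs of treewidth ≤ 1, so tw(G) ≥ 2. Combining the bounds, tw(G) = 2.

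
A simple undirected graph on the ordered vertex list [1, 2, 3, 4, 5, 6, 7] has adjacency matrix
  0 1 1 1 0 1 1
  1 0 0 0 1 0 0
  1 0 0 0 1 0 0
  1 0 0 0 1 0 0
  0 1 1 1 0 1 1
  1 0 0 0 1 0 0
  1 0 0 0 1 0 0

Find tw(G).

2

A width-2 tree decomposition is:
Bags: B1 = {1, 5, 6}  B2 = {1, 3, 5}  B3 = {1, 5, 7}  B4 = {1, 4, 5}  B5 = {1, 2, 5}
Tree: B1–B2, B2–B3, B3–B4, B4–B5
Every bag has size at most 3, so the width is 3 − 1 = 2 and tw(G) ≤ 2. For the lower bound, G contains the cycle 5–6–1–3–5, so G is not a forest; only forests have treewidth ≤ 1, hence tw(G) ≥ 2. Therefore the treewidth is 2.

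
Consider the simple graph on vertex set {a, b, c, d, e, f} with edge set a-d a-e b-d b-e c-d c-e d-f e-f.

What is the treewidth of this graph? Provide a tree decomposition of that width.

Treewidth 2.
One such decomposition:
Bags: B1 = {d, e, f}  B2 = {b, d, e}  B3 = {c, d, e}  B4 = {a, d, e}
Tree: B1–B2, B2–B3, B3–B4

The largest bag has 3 vertices, giving width 2; this decomposition certifies tw(G) ≤ 2. Since e–f–d–b–e is a cycle in G, G is not acyclic. Forests are exactly the graphs of treewidth ≤ 1, so tw(G) ≥ 2. Therefore the treewidth is 2.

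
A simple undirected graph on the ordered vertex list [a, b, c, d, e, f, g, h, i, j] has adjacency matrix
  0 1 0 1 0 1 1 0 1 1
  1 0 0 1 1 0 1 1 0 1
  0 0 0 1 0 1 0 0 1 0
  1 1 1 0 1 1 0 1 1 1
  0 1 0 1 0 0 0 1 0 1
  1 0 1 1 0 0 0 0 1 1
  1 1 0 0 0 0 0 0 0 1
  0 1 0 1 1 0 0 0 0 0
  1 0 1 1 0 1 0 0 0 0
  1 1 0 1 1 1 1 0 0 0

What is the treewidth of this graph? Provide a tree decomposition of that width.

Treewidth 3.
One optimal decomposition is:
Bags: B1 = {a, d, f, j}  B2 = {a, b, d, j}  B3 = {a, d, f, i}  B4 = {b, d, e, j}  B5 = {a, b, g, j}  B6 = {b, d, e, h}  B7 = {c, d, f, i}
Tree: B1–B2, B1–B3, B2–B4, B2–B5, B4–B6, B3–B7

Each bag holds 4 vertices, so the decomposition has width 3, which upper-bounds the treewidth. Conversely, {b, d, e, j} is a clique of size 4, and the vertices of any clique must share a bag in every tree decomposition; so some bag has ≥ 4 vertices and tw(G) ≥ 3. The upper and lower bounds meet at 3, so that is the treewidth.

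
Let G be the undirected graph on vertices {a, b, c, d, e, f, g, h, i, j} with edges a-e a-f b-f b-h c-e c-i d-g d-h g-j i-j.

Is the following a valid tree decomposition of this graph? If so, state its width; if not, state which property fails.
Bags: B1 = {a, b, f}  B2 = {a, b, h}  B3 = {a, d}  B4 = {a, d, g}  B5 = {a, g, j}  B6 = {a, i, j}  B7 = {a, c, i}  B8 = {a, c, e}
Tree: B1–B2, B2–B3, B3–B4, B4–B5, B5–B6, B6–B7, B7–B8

A tree decomposition must satisfy three properties: every vertex lies in some bag; for every edge, both endpoints lie together in some bag; and for every vertex, the bags containing it form a connected subtree. Here edge (h,d) lies in no bag, so the decomposition is invalid.

No — edge (h,d) lies in no bag.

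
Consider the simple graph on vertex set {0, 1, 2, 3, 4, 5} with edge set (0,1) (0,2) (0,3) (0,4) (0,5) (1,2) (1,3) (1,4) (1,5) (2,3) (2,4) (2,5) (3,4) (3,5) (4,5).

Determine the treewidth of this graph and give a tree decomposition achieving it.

Treewidth 5.
One such decomposition:
Bags: B1 = {0, 1, 2, 3, 4, 5}
Tree: (single bag)

With just one bag of size 6, the width is 6 − 1 = 5, so tw(G) ≤ 5. On the other hand G contains the 6-clique {0, 1, 2, 3, 4, 5}. A clique must lie in a single bag of any decomposition, so no decomposition can have width below 5. Therefore the treewidth is 5.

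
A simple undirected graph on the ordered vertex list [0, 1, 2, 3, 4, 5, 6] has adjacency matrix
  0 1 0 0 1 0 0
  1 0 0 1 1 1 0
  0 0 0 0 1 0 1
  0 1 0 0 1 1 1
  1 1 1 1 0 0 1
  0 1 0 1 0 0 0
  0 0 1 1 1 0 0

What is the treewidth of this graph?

2

A width-2 tree decomposition is:
Bags: B1 = {1, 3, 5}  B2 = {1, 3, 4}  B3 = {3, 4, 6}  B4 = {2, 4, 6}  B5 = {0, 1, 4}
Tree: B1–B2, B2–B3, B3–B4, B2–B5
Each bag holds 3 vertices, so the decomposition has width 2, which upper-bounds the treewidth. Conversely, {0, 1, 4} is a clique of size 3, and the vertices of any clique must share a bag in every tree decomposition; so some bag has ≥ 3 vertices and tw(G) ≥ 2. Therefore the treewidth is 2.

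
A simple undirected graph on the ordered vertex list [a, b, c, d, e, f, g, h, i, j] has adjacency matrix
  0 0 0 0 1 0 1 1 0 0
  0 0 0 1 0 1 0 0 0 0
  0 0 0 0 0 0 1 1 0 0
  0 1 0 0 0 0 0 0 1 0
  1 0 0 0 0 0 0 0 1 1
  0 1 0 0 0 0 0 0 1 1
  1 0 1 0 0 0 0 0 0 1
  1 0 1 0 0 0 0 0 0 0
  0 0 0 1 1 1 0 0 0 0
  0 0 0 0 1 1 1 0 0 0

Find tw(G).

2

A width-2 tree decomposition is:
Bags: B1 = {b, d, f}  B2 = {d, f, i}  B3 = {f, i, j}  B4 = {e, i, j}  B5 = {e, g, j}  B6 = {a, e, g}  B7 = {a, c, g}  B8 = {a, c, h}
Tree: B1–B2, B2–B3, B3–B4, B4–B5, B5–B6, B6–B7, B7–B8
The largest bag has 3 vertices, giving width 2; this decomposition certifies tw(G) ≤ 2. Since b–d–i–f–b is a cycle in G, G is not acyclic. Forests are exactly the graphs of treewidth ≤ 1, so tw(G) ≥ 2. The upper and lower bounds meet at 2, so that is the treewidth.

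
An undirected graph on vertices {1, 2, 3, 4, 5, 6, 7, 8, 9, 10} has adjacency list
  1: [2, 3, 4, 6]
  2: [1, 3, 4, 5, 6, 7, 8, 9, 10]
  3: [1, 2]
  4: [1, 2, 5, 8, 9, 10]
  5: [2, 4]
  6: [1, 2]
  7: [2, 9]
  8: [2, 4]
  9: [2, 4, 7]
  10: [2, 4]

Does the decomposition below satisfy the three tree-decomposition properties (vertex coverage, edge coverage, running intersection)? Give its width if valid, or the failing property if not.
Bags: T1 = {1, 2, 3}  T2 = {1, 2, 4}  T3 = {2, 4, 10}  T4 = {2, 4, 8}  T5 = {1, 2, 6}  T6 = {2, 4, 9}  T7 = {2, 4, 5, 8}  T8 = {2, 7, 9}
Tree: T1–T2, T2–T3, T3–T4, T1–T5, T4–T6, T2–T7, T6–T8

No — bags containing vertex 8 are not connected in the tree.

A tree decomposition must satisfy three properties: every vertex lies in some bag; for every edge, both endpoints lie together in some bag; and for every vertex, the bags containing it form a connected subtree. Here bags containing vertex 8 are not connected in the tree, so the decomposition is invalid.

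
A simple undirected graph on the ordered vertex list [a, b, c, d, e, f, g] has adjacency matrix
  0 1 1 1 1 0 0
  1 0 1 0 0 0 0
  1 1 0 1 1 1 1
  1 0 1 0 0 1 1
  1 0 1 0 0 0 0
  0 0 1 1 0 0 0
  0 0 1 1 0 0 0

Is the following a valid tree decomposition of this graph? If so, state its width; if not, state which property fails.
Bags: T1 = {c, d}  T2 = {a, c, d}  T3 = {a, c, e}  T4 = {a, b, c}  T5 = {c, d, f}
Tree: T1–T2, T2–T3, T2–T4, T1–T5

No — vertex g appears in no bag.

A tree decomposition must satisfy three properties: every vertex lies in some bag; for every edge, both endpoints lie together in some bag; and for every vertex, the bags containing it form a connected subtree. Here vertex g appears in no bag, so the decomposition is invalid.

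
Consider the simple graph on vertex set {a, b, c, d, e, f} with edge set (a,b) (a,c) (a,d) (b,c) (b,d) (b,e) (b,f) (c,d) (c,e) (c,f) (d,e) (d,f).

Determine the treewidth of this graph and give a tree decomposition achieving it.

Each bag holds 4 vertices, so the decomposition has width 3, which upper-bounds the treewidth. On the other hand G contains the 4-clique {b, c, d, e}. A clique must lie in a single bag of any decomposition, so no decomposition can have width below 3. The upper and lower bounds meet at 3, so that is the treewidth.

Treewidth 3.
Bags: B1 = {b, c, d, e}  B2 = {b, c, d, f}  B3 = {a, b, c, d}
Tree: B1–B2, B2–B3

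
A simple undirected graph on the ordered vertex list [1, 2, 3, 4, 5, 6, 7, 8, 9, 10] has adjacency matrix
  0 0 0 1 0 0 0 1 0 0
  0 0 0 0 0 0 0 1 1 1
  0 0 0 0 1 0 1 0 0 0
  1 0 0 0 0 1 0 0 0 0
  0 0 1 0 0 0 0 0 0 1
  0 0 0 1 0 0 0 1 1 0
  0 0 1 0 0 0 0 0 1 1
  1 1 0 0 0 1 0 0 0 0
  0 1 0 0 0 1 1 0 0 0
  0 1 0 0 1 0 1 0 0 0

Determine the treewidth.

2

A width-2 tree decomposition is:
Bags: B1 = {1, 4, 6}  B2 = {1, 6, 8}  B3 = {6, 8, 9}  B4 = {2, 8, 9}  B5 = {2, 7, 9}  B6 = {2, 7, 10}  B7 = {3, 7, 10}  B8 = {3, 5, 10}
Tree: B1–B2, B2–B3, B3–B4, B4–B5, B5–B6, B6–B7, B7–B8
The largest bag has 3 vertices, giving width 2; this decomposition certifies tw(G) ≤ 2. The edges 4–1–8–6–4 form a cycle, so G is not a tree and its treewidth is at least 2. Hence tw(G) = 2 exactly.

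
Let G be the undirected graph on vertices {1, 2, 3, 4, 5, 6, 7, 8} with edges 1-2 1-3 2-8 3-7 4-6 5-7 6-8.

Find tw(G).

A width-1 tree decomposition is:
Bags: B1 = {5, 7}  B2 = {3, 7}  B3 = {1, 3}  B4 = {1, 2}  B5 = {2, 8}  B6 = {6, 8}  B7 = {4, 6}
Tree: B1–B2, B2–B3, B3–B4, B4–B5, B5–B6, B6–B7
Every bag has size at most 2, so the width is 2 − 1 = 1 and tw(G) ≤ 1. G has an edge, so its treewidth is at least 1. Combining the bounds, tw(G) = 1.

1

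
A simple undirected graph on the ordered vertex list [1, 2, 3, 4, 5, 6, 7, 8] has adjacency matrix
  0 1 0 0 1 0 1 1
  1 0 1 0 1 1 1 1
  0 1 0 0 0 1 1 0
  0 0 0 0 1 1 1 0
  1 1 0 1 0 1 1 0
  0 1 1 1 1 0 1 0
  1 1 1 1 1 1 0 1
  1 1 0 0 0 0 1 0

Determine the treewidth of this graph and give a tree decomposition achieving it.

Every bag has size at most 4, so the width is 4 − 1 = 3 and tw(G) ≤ 3. For the lower bound, the 4 vertices {1, 2, 7, 8} are pairwise adjacent, and any tree decomposition puts a clique entirely inside one bag — forcing width ≥ 3. Combining the bounds, tw(G) = 3.

Treewidth 3.
Bags: B1 = {2, 5, 6, 7}  B2 = {1, 2, 5, 7}  B3 = {4, 5, 6, 7}  B4 = {1, 2, 7, 8}  B5 = {2, 3, 6, 7}
Tree: B1–B2, B1–B3, B2–B4, B1–B5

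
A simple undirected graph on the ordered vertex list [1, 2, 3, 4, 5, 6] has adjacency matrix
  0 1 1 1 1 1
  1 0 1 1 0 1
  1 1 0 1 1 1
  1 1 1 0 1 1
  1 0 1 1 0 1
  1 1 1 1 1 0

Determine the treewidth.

4

A width-4 tree decomposition is:
Bags: B1 = {1, 3, 4, 5, 6}  B2 = {1, 2, 3, 4, 6}
Tree: B1–B2
Every bag has size at most 5, so the width is 5 − 1 = 4 and tw(G) ≤ 4. For the lower bound, the 5 vertices {1, 2, 3, 4, 6} are pairwise adjacent, and any tree decomposition puts a clique entirely inside one bag — forcing width ≥ 4. Hence tw(G) = 4 exactly.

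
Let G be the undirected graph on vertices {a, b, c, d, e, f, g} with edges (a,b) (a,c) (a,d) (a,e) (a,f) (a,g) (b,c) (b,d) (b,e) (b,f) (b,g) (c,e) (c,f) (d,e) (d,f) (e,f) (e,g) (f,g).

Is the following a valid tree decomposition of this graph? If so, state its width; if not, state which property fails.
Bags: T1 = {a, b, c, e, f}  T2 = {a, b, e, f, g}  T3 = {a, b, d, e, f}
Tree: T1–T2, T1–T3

Vertex coverage: the bags together contain {a, b, c, d, e, f, g}, the full vertex set. Edge coverage: each edge of G has both endpoints in at least one bag. Running intersection: for every vertex, the bags containing it form a connected subtree. All three properties hold, so this is a valid tree decomposition of width max|bag| − 1 = 4, and hence tw(G) ≤ 4.

Yes; width 4.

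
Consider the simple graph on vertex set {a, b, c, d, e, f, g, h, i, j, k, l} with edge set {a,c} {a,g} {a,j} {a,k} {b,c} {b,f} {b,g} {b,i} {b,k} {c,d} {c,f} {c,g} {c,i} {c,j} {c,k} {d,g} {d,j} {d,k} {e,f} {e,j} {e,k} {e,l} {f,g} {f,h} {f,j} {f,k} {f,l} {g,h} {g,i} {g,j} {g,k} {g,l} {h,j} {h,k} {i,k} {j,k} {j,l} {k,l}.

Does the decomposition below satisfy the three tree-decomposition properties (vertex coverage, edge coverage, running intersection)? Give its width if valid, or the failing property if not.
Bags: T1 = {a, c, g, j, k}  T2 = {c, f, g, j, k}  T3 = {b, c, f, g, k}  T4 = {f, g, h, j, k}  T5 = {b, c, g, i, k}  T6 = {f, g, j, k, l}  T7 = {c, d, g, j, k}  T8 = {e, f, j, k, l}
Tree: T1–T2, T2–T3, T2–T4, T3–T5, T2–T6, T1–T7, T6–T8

Checking the three conditions: (i) the bags cover all of {a, b, c, d, e, f, g, h, i, j, k, l}; (ii) for each edge, some bag contains both endpoints; (iii) the bags containing any fixed vertex form a subtree. All hold, so the decomposition is valid with width 5 − 1 = 4.

Yes; width 4.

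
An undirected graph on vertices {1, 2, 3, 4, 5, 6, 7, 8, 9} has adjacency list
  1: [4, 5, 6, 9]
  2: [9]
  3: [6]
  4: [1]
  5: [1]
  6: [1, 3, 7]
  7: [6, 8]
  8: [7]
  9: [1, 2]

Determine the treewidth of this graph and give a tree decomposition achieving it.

Treewidth 1.
One optimal decomposition is:
Bags: B1 = {1, 6}  B2 = {3, 6}  B3 = {1, 9}  B4 = {6, 7}  B5 = {1, 5}  B6 = {1, 4}  B7 = {2, 9}  B8 = {7, 8}
Tree: B1–B2, B1–B3, B2–B4, B3–B5, B1–B6, B3–B7, B4–B8

The largest bag has 2 vertices, giving width 1; this decomposition certifies tw(G) ≤ 1. G has an edge, so its treewidth is at least 1. Hence tw(G) = 1 exactly.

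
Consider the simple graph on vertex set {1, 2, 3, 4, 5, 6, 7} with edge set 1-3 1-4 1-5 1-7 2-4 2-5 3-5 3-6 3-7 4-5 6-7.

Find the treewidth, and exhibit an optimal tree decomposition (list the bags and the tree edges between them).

The largest bag has 3 vertices, giving width 2; this decomposition certifies tw(G) ≤ 2. On the other hand G contains the 3-clique {1, 3, 5}. A clique must lie in a single bag of any decomposition, so no decomposition can have width below 2. The upper and lower bounds meet at 2, so that is the treewidth.

Treewidth 2.
One optimal decomposition is:
Bags: B1 = {2, 4, 5}  B2 = {1, 4, 5}  B3 = {1, 3, 5}  B4 = {1, 3, 7}  B5 = {3, 6, 7}
Tree: B1–B2, B2–B3, B3–B4, B4–B5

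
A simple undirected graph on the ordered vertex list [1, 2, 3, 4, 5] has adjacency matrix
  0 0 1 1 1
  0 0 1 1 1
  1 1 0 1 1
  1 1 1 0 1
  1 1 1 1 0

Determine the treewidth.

A width-3 tree decomposition is:
Bags: B1 = {2, 3, 4, 5}  B2 = {1, 3, 4, 5}
Tree: B1–B2
Every bag has size at most 4, so the width is 4 − 1 = 3 and tw(G) ≤ 3. For the lower bound, the 4 vertices {1, 3, 4, 5} are pairwise adjacent, and any tree decomposition puts a clique entirely inside one bag — forcing width ≥ 3. Therefore the treewidth is 3.

3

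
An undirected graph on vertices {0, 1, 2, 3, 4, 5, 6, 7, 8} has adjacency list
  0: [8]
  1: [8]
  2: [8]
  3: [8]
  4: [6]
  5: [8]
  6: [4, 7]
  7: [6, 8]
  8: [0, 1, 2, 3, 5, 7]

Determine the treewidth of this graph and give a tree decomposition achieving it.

Every bag has size at most 2, so the width is 2 − 1 = 1 and tw(G) ≤ 1. G has an edge, so its treewidth is at least 1. The upper and lower bounds meet at 1, so that is the treewidth.

Treewidth 1.
One such decomposition:
Bags: B1 = {2, 8}  B2 = {7, 8}  B3 = {3, 8}  B4 = {6, 7}  B5 = {1, 8}  B6 = {0, 8}  B7 = {5, 8}  B8 = {4, 6}
Tree: B1–B2, B2–B3, B2–B4, B2–B5, B2–B6, B2–B7, B4–B8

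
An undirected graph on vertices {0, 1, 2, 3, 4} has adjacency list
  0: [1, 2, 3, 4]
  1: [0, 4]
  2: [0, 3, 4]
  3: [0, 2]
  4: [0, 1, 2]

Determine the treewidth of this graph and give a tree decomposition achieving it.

Every bag has size at most 3, so the width is 3 − 1 = 2 and tw(G) ≤ 2. Conversely, {0, 1, 4} is a clique of size 3, and the vertices of any clique must share a bag in every tree decomposition; so some bag has ≥ 3 vertices and tw(G) ≥ 2. Hence tw(G) = 2 exactly.

Treewidth 2.
Bags: B1 = {0, 2, 4}  B2 = {0, 1, 4}  B3 = {0, 2, 3}
Tree: B1–B2, B1–B3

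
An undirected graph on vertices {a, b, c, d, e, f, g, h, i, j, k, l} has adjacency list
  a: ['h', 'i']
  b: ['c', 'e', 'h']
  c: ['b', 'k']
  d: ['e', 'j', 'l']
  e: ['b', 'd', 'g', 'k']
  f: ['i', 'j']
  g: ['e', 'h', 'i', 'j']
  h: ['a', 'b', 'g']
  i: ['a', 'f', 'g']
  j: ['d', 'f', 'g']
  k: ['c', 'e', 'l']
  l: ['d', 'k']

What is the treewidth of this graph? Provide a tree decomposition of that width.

Treewidth 3.
Bags: B1 = {c, d, k, l}  B2 = {c, d, e, k}  B3 = {b, c, d, e}  B4 = {b, d, e, j}  B5 = {b, e, g, j}  B6 = {b, g, h, j}  B7 = {f, g, h, j}  B8 = {f, g, h, i}  B9 = {a, f, h, i}
Tree: B1–B2, B2–B3, B3–B4, B4–B5, B5–B6, B6–B7, B7–B8, B8–B9

The largest bag has 4 vertices, giving width 3; this decomposition certifies tw(G) ≤ 3. For the lower bound: the 4 vertex sets {c,k,l}, {d}, {e}, {b,g,h,j} are disjoint, each induces a connected subgraph, and every pair is joined by at least one edge of G. Contracting each set to a single vertex therefore yields K_{4} as a minor, and since treewidth is minor-monotone, tw(G) ≥ tw(K_{4}) = 3. Therefore the treewidth is 3.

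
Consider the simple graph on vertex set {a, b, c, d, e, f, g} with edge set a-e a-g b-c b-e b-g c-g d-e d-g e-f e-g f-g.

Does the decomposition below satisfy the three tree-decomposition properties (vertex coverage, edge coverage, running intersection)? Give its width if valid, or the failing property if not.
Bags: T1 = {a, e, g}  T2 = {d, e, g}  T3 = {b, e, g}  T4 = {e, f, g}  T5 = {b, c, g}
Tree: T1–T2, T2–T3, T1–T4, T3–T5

Checking the three conditions: (i) the bags cover all of {a, b, c, d, e, f, g}; (ii) for each edge, some bag contains both endpoints; (iii) the bags containing any fixed vertex form a subtree. All hold, so the decomposition is valid with width 3 − 1 = 2.

Yes; width 2.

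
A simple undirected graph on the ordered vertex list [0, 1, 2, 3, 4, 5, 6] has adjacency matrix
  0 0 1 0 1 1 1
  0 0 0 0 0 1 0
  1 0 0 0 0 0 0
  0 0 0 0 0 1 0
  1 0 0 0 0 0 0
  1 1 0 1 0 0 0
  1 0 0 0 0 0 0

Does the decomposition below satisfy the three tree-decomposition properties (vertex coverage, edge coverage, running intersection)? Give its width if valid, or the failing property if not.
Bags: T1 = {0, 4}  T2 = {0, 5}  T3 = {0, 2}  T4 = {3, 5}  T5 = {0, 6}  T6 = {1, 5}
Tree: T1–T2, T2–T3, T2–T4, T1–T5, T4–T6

Yes; width 1.

Checking the three conditions: (i) the bags cover all of {0, 1, 2, 3, 4, 5, 6}; (ii) for each edge, some bag contains both endpoints; (iii) the bags containing any fixed vertex form a subtree. All hold, so the decomposition is valid with width 2 − 1 = 1.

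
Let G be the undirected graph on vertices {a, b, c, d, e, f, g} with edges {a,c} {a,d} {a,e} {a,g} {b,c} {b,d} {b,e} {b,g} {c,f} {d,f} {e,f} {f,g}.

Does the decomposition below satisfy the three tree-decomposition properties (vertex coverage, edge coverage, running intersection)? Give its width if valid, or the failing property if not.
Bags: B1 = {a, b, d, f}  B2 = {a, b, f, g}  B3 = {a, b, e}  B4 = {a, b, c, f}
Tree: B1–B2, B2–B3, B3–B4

No — edge (f,e) lies in no bag.

A tree decomposition must satisfy three properties: every vertex lies in some bag; for every edge, both endpoints lie together in some bag; and for every vertex, the bags containing it form a connected subtree. Here edge (f,e) lies in no bag, so the decomposition is invalid.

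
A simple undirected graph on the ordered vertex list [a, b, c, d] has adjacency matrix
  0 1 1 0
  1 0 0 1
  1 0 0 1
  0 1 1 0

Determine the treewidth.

2

A width-2 tree decomposition is:
Bags: B1 = {a, c, d}  B2 = {a, b, d}
Tree: B1–B2
Every bag has size at most 3, so the width is 3 − 1 = 2 and tw(G) ≤ 2. Since a–c–d–b–a is a cycle in G, G is not acyclic. Forests are exactly the graphs of treewidth ≤ 1, so tw(G) ≥ 2. Therefore the treewidth is 2.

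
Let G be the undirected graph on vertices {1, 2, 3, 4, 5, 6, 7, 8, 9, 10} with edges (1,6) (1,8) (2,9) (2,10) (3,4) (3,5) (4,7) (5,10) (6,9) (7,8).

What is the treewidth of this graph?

A width-2 tree decomposition is:
Bags: B1 = {2, 9, 10}  B2 = {5, 9, 10}  B3 = {3, 5, 9}  B4 = {3, 4, 9}  B5 = {4, 7, 9}  B6 = {7, 8, 9}  B7 = {1, 8, 9}  B8 = {1, 6, 9}
Tree: B1–B2, B2–B3, B3–B4, B4–B5, B5–B6, B6–B7, B7–B8
The largest bag has 3 vertices, giving width 2; this decomposition certifies tw(G) ≤ 2. For the lower bound, G contains the cycle 9–2–10–5–3–4–7–8–1–6–9, so G is not a forest; only forests have treewidth ≤ 1, hence tw(G) ≥ 2. Combining the bounds, tw(G) = 2.

2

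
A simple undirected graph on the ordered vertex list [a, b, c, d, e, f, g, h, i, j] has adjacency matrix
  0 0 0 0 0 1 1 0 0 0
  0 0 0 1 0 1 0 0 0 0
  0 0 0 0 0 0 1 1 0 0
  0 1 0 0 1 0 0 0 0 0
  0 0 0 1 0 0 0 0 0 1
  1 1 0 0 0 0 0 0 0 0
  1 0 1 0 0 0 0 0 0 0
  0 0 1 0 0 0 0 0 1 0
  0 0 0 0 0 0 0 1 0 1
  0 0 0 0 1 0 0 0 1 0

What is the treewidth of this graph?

2

A width-2 tree decomposition is:
Bags: B1 = {e, i, j}  B2 = {e, h, i}  B3 = {c, e, h}  B4 = {c, e, g}  B5 = {a, e, g}  B6 = {a, e, f}  B7 = {b, e, f}  B8 = {b, d, e}
Tree: B1–B2, B2–B3, B3–B4, B4–B5, B5–B6, B6–B7, B7–B8
Every bag has size at most 3, so the width is 3 − 1 = 2 and tw(G) ≤ 2. For the lower bound, G contains the cycle e–j–i–h–c–g–a–f–b–d–e, so G is not a forest; only forests have treewidth ≤ 1, hence tw(G) ≥ 2. Hence tw(G) = 2 exactly.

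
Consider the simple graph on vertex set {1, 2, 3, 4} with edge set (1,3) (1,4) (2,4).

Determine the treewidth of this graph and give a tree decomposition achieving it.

The largest bag has 2 vertices, giving width 1; this decomposition certifies tw(G) ≤ 1. Since G has at least one edge (e.g. 4–1), it is not an edgeless graph, so tw(G) ≥ 1. Therefore the treewidth is 1.

Treewidth 1.
One optimal decomposition is:
Bags: B1 = {1, 4}  B2 = {1, 3}  B3 = {2, 4}
Tree: B1–B2, B1–B3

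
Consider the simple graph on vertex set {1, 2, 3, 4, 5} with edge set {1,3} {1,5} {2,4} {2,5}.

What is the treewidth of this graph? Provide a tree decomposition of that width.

Each bag holds 2 vertices, so the decomposition has width 1, which upper-bounds the treewidth. Since G has at least one edge (e.g. 4–2), it is not an edgeless graph, so tw(G) ≥ 1. Hence tw(G) = 1 exactly.

Treewidth 1.
Bags: B1 = {2, 4}  B2 = {2, 5}  B3 = {1, 5}  B4 = {1, 3}
Tree: B1–B2, B2–B3, B3–B4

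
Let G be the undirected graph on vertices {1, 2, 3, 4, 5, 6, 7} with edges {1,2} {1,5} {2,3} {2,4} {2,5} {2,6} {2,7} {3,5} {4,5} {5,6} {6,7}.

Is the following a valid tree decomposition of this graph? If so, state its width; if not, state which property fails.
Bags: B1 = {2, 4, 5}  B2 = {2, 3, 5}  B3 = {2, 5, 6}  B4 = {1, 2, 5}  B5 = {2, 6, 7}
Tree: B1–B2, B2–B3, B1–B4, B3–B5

Every vertex of G appears in some bag (union = {1, 2, 3, 4, 5, 6, 7}); every edge is covered by a bag; and for each vertex v the set of bags containing v is connected in the bag tree. The decomposition is therefore valid. The largest bag has 3 vertices, so the width is 2.

Yes; width 2.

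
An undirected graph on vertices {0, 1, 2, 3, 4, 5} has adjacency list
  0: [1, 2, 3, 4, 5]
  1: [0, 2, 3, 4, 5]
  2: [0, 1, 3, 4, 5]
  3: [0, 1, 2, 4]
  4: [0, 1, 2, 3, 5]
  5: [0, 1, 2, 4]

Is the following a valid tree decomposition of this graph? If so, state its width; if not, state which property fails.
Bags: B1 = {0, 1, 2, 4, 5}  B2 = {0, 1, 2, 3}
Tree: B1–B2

No — edge (4,3) lies in no bag.

A tree decomposition must satisfy three properties: every vertex lies in some bag; for every edge, both endpoints lie together in some bag; and for every vertex, the bags containing it form a connected subtree. Here edge (4,3) lies in no bag, so the decomposition is invalid.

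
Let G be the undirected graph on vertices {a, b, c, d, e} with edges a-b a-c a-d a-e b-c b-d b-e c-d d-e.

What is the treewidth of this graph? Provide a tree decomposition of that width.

Each bag holds 4 vertices, so the decomposition has width 3, which upper-bounds the treewidth. For the lower bound, the 4 vertices {a, b, d, e} are pairwise adjacent, and any tree decomposition puts a clique entirely inside one bag — forcing width ≥ 3. The upper and lower bounds meet at 3, so that is the treewidth.

Treewidth 3.
Bags: B1 = {a, b, c, d}  B2 = {a, b, d, e}
Tree: B1–B2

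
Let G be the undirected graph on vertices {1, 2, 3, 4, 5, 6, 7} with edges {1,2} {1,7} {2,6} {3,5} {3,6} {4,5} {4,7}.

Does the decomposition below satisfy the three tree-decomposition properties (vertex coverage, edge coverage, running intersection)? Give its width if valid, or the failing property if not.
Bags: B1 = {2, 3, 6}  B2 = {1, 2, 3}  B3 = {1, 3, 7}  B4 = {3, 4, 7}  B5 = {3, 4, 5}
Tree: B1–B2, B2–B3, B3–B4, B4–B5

Yes; width 2.

Every vertex of G appears in some bag (union = {1, 2, 3, 4, 5, 6, 7}); every edge is covered by a bag; and for each vertex v the set of bags containing v is connected in the bag tree. The decomposition is therefore valid. The largest bag has 3 vertices, so the width is 2.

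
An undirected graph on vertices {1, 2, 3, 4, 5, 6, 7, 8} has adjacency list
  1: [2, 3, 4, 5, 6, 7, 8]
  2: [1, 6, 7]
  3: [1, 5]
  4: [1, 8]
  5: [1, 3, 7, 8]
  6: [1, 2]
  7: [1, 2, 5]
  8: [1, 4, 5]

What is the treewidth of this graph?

2

A width-2 tree decomposition is:
Bags: B1 = {1, 2, 7}  B2 = {1, 5, 7}  B3 = {1, 2, 6}  B4 = {1, 5, 8}  B5 = {1, 4, 8}  B6 = {1, 3, 5}
Tree: B1–B2, B1–B3, B2–B4, B4–B5, B2–B6
The largest bag has 3 vertices, giving width 2; this decomposition certifies tw(G) ≤ 2. On the other hand G contains the 3-clique {1, 2, 6}. A clique must lie in a single bag of any decomposition, so no decomposition can have width below 2. Combining the bounds, tw(G) = 2.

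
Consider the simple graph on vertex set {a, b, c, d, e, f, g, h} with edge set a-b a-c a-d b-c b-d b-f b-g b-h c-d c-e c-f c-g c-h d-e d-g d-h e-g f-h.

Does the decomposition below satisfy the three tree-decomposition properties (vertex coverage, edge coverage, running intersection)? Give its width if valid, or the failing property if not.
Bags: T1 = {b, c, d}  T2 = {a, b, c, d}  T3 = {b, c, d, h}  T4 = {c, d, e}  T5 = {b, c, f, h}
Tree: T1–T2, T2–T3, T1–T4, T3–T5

A tree decomposition must satisfy three properties: every vertex lies in some bag; for every edge, both endpoints lie together in some bag; and for every vertex, the bags containing it form a connected subtree. Here vertex g appears in no bag, so the decomposition is invalid.

No — vertex g appears in no bag.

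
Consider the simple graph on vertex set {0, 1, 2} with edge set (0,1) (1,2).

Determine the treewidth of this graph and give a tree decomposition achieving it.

Treewidth 1.
One optimal decomposition is:
Bags: B1 = {0, 1}  B2 = {1, 2}
Tree: B1–B2

The largest bag has 2 vertices, giving width 1; this decomposition certifies tw(G) ≤ 1. Since G has at least one edge (e.g. 1–0), it is not an edgeless graph, so tw(G) ≥ 1. The upper and lower bounds meet at 1, so that is the treewidth.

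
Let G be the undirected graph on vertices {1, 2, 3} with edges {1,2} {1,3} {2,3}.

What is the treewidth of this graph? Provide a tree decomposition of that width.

Treewidth 2.
Bags: B1 = {1, 2, 3}
Tree: (single bag)

With just one bag of size 3, the width is 3 − 1 = 2, so tw(G) ≤ 2. Conversely, {1, 2, 3} is a clique of size 3, and the vertices of any clique must share a bag in every tree decomposition; so some bag has ≥ 3 vertices and tw(G) ≥ 2. The upper and lower bounds meet at 2, so that is the treewidth.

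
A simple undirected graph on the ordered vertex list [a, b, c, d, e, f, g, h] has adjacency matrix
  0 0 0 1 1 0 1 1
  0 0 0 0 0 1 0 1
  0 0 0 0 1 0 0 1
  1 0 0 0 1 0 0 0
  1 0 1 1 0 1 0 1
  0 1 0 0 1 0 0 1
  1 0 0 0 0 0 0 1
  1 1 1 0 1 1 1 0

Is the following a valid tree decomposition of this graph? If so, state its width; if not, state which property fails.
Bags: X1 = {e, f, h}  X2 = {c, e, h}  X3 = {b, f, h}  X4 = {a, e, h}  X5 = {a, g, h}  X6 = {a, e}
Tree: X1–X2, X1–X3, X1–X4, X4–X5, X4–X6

A tree decomposition must satisfy three properties: every vertex lies in some bag; for every edge, both endpoints lie together in some bag; and for every vertex, the bags containing it form a connected subtree. Here vertex d appears in no bag, so the decomposition is invalid.

No — vertex d appears in no bag.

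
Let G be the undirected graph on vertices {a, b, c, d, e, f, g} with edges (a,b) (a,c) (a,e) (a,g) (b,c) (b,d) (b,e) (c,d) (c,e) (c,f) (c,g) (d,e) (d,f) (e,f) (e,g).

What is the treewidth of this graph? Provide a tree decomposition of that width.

Treewidth 3.
One optimal decomposition is:
Bags: B1 = {c, d, e, f}  B2 = {b, c, d, e}  B3 = {a, b, c, e}  B4 = {a, c, e, g}
Tree: B1–B2, B2–B3, B3–B4

Every bag has size at most 4, so the width is 4 − 1 = 3 and tw(G) ≤ 3. Conversely, {c, d, e, f} is a clique of size 4, and the vertices of any clique must share a bag in every tree decomposition; so some bag has ≥ 4 vertices and tw(G) ≥ 3. Therefore the treewidth is 3.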